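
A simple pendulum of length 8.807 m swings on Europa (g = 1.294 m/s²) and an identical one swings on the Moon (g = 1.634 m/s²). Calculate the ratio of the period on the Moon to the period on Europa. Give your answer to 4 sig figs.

T ∝ 1/√g, so T₂/T₁ = √(g₁/g₂) = √(1.294/1.634) = 0.8899.

0.8899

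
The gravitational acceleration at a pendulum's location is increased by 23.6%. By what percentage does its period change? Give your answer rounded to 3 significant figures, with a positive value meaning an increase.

T ∝ 1/√g, so T'/T = 1/√(1.236) = 0.8995.
Percentage change in T = (0.8995 − 1) × 100% = -10.1%.

-10.1%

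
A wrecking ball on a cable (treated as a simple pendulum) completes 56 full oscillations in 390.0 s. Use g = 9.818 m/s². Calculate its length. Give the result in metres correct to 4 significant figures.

12.06 m

T = 390.0/56 = 6.9643 s.
From T = 2π√(L/g), L = gT²/(4π²) = 9.818 × 6.9643²/(4π²) = 12.06 m.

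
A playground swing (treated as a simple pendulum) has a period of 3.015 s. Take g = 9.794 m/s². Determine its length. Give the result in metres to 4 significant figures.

From T = 2π√(L/g), L = gT²/(4π²) = 9.794 × 3.0150²/(4π²) = 2.255 m.

2.255 m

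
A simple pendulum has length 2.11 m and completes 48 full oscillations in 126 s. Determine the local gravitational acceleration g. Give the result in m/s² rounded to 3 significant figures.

T = 126/48 = 2.625 s.
From T = 2π√(L/g), g = 4π²L/T² = 4π² × 2.11/2.625² = 12.1 m/s².

12.1 m/s²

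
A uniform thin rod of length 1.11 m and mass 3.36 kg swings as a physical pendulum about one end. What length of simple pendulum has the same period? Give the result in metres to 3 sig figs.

0.740 m

The equivalent simple-pendulum length is L_eq = I/(md), where I is about the pivot and d = 0.5550 m.
I_cm = (1/12)mL² = 0.3450 kg·m², so I = I_cm + md² = 0.3450 + 1.035 = 1.380 kg·m².
L_eq = 1.380/(3.36 × 0.5550) = 0.740 m.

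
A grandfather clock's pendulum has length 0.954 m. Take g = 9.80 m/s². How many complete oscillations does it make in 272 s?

138

T = 2π√(L/g) = 2π√(0.954/9.80) = 1.960 s.
Number of complete oscillations = ⌊272/1.960⌋ = ⌊138.7⌋ = 138.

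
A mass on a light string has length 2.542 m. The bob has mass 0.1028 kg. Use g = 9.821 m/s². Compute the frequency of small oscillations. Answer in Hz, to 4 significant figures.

T = 2π√(L/g) = 2π√(2.542/9.821) = 3.1966 s, so f = 1/T = 0.3128 Hz.

0.3128 Hz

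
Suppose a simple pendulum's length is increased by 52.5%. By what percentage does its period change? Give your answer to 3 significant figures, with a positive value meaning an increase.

23.5%

T ∝ √L, so T'/T = √(1.525) = 1.235.
Percentage change in T = (1.235 − 1) × 100% = 23.5%.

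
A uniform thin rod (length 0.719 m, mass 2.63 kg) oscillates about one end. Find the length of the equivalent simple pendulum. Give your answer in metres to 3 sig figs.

0.479 m

The equivalent simple-pendulum length is L_eq = I/(md), where I is about the pivot and d = 0.3595 m.
I_cm = (1/12)mL² = 0.1133 kg·m², so I = I_cm + md² = 0.1133 + 0.3399 = 0.4532 kg·m².
L_eq = 0.4532/(2.63 × 0.3595) = 0.479 m.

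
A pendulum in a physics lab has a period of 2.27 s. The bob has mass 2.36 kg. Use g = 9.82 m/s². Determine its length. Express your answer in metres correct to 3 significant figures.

From T = 2π√(L/g), L = gT²/(4π²) = 9.82 × 2.270²/(4π²) = 1.28 m.

1.28 m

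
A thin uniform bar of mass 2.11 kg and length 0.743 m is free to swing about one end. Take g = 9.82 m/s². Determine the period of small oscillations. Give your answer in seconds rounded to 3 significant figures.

For a physical pendulum T = 2π√(I/(mgd)), with d = 0.3715 m from pivot to centre of mass.
I_cm = mL²/12 = 2.11 × 0.743²/12 = 0.09707 kg·m²; I = I_cm + md² = 0.09707 + 2.11 × 0.3715² = 0.3883 kg·m².
T = 2π√(0.3883/(2.11 × 9.82 × 0.3715)) = 1.41 s.

1.41 s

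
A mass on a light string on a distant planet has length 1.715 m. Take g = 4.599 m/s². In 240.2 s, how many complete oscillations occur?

T = 2π√(L/g) = 2π√(1.715/4.599) = 3.8369 s.
Number of complete oscillations = ⌊240.2/3.8369⌋ = ⌊62.603⌋ = 62.

62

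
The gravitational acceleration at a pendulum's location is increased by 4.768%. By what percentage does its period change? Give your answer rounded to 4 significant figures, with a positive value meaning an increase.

T ∝ 1/√g, so T'/T = 1/√(1.0477) = 0.97698.
Percentage change in T = (0.97698 − 1) × 100% = -2.302%.

-2.302%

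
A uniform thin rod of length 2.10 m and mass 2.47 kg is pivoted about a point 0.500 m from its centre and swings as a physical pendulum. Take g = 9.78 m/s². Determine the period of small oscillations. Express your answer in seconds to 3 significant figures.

2.23 s

For a physical pendulum T = 2π√(I/(mgd)), with d = 0.5000 m from pivot to centre of mass.
I_cm = mL²/12 = 2.47 × 2.10²/12 = 0.9077 kg·m²; I = I_cm + md² = 0.9077 + 2.47 × 0.5000² = 1.525 kg·m².
T = 2π√(1.525/(2.47 × 9.78 × 0.5000)) = 2.23 s.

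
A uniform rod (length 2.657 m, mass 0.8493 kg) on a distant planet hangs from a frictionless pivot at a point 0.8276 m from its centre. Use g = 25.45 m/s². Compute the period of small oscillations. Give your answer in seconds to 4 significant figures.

For a physical pendulum T = 2π√(I/(mgd)), with d = 0.82760 m from pivot to centre of mass.
I_cm = mL²/12 = 0.8493 × 2.657²/12 = 0.49965 kg·m²; I = I_cm + md² = 0.49965 + 0.8493 × 0.82760² = 1.0814 kg·m².
T = 2π√(1.0814/(0.8493 × 25.45 × 0.82760)) = 1.545 s.

1.545 s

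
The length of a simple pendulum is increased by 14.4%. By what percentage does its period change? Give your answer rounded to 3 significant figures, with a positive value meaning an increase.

6.96%

T ∝ √L, so T'/T = √(1.144) = 1.070.
Percentage change in T = (1.070 − 1) × 100% = 6.96%.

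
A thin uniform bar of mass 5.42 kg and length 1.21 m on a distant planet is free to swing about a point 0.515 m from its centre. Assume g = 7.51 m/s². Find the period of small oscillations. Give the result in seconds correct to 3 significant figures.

For a physical pendulum T = 2π√(I/(mgd)), with d = 0.5150 m from pivot to centre of mass.
I_cm = mL²/12 = 5.42 × 1.21²/12 = 0.6613 kg·m²; I = I_cm + md² = 0.6613 + 5.42 × 0.5150² = 2.099 kg·m².
T = 2π√(2.099/(5.42 × 7.51 × 0.5150)) = 1.99 s.

1.99 s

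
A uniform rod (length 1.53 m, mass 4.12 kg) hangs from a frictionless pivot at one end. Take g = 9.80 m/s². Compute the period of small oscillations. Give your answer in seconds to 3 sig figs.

2.03 s

For a physical pendulum T = 2π√(I/(mgd)), with d = 0.7650 m from pivot to centre of mass.
I_cm = mL²/12 = 4.12 × 1.53²/12 = 0.8037 kg·m²; I = I_cm + md² = 0.8037 + 4.12 × 0.7650² = 3.215 kg·m².
T = 2π√(3.215/(4.12 × 9.80 × 0.7650)) = 2.03 s.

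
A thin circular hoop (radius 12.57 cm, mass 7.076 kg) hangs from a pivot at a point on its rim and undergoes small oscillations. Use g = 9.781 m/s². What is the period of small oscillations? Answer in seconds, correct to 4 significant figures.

1.007 s

I_cm = mr² = 0.11180 kg·m². The pivot is at distance d = 0.1257 m from the centre of mass.
By the parallel-axis theorem, I = I_cm + md² = 0.11180 + 0.11180 = 0.22361 kg·m².
T = 2π√(I/(mgd)) = 2π√(0.22361/(7.076 × 9.781 × 0.1257)) = 1.007 s.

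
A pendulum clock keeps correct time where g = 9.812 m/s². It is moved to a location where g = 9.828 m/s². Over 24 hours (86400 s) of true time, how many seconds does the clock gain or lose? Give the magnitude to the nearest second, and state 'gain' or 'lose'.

gain 70 s

The clock's period scales as T ∝ 1/√g, so T'/T = √(9.812/9.828) = 0.999186.
In 86400 s of true time the clock registers 86400/0.999186 = 86470.4 s, so it gains 70 s.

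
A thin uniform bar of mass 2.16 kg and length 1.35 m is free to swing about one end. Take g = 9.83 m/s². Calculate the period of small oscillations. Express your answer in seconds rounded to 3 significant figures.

For a physical pendulum T = 2π√(I/(mgd)), with d = 0.6750 m from pivot to centre of mass.
I_cm = mL²/12 = 2.16 × 1.35²/12 = 0.3281 kg·m²; I = I_cm + md² = 0.3281 + 2.16 × 0.6750² = 1.312 kg·m².
T = 2π√(1.312/(2.16 × 9.83 × 0.6750)) = 1.90 s.

1.90 s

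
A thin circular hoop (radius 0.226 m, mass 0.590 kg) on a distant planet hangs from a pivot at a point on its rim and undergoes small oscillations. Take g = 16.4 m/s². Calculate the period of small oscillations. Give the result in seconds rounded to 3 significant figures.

1.04 s

I_cm = mr² = 0.03013 kg·m². The pivot is at distance d = 0.226 m from the centre of mass.
By the parallel-axis theorem, I = I_cm + md² = 0.03013 + 0.03013 = 0.06027 kg·m².
T = 2π√(I/(mgd)) = 2π√(0.06027/(0.590 × 16.4 × 0.226)) = 1.04 s.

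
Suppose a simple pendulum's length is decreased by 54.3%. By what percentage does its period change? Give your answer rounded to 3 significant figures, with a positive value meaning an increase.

-32.4%

T ∝ √L, so T'/T = √(0.4570) = 0.6760.
Percentage change in T = (0.6760 − 1) × 100% = -32.4%.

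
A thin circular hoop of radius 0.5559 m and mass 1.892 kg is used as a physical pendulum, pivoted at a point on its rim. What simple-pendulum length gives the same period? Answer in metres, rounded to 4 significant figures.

The equivalent simple-pendulum length is L_eq = I/(md), where I is about the pivot and d = 0.55590 m.
I_cm = mR² = 0.58467 kg·m², so I = I_cm + md² = 0.58467 + 0.58467 = 1.1693 kg·m².
L_eq = 1.1693/(1.892 × 0.55590) = 1.112 m.

1.112 m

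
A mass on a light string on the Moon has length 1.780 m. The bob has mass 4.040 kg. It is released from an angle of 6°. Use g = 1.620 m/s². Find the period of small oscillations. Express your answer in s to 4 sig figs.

T = 2π√(L/g) = 2π√(1.780/1.620) = 2π × 1.0482 = 6.586 s.

6.586 s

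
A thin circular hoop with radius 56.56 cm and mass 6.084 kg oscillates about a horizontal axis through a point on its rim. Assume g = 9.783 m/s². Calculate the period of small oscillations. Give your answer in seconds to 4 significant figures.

2.137 s

I_cm = mr² = 1.9463 kg·m². The pivot is at distance d = 0.5656 m from the centre of mass.
By the parallel-axis theorem, I = I_cm + md² = 1.9463 + 1.9463 = 3.8926 kg·m².
T = 2π√(I/(mgd)) = 2π√(3.8926/(6.084 × 9.783 × 0.5656)) = 2.137 s.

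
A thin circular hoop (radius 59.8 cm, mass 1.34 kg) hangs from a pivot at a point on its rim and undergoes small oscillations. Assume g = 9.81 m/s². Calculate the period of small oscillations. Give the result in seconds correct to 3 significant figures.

I_cm = mr² = 0.4792 kg·m². The pivot is at distance d = 0.598 m from the centre of mass.
By the parallel-axis theorem, I = I_cm + md² = 0.4792 + 0.4792 = 0.9584 kg·m².
T = 2π√(I/(mgd)) = 2π√(0.9584/(1.34 × 9.81 × 0.598)) = 2.19 s.

2.19 s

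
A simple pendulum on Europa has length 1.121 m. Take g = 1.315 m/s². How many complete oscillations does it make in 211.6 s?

T = 2π√(L/g) = 2π√(1.121/1.315) = 5.8012 s.
Number of complete oscillations = ⌊211.6/5.8012⌋ = ⌊36.475⌋ = 36.

36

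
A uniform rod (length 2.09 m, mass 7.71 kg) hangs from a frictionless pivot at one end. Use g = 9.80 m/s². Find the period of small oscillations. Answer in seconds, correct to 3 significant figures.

2.37 s

For a physical pendulum T = 2π√(I/(mgd)), with d = 1.045 m from pivot to centre of mass.
I_cm = mL²/12 = 7.71 × 2.09²/12 = 2.807 kg·m²; I = I_cm + md² = 2.807 + 7.71 × 1.045² = 11.23 kg·m².
T = 2π√(11.23/(7.71 × 9.80 × 1.045)) = 2.37 s.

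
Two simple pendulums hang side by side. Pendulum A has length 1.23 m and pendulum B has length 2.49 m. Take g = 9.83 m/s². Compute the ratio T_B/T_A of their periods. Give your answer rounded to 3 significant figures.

T ∝ √L, so T_B/T_A = √(L_B/L_A) = √(2.49/1.23) = 1.42.

1.42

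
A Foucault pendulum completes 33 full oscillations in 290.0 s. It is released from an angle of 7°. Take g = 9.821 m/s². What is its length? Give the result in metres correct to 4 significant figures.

19.21 m

T = 290.0/33 = 8.7879 s.
From T = 2π√(L/g), L = gT²/(4π²) = 9.821 × 8.7879²/(4π²) = 19.21 m.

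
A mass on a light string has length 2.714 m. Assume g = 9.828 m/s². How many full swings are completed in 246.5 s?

T = 2π√(L/g) = 2π√(2.714/9.828) = 3.3018 s.
Number of complete oscillations = ⌊246.5/3.3018⌋ = ⌊74.656⌋ = 74.

74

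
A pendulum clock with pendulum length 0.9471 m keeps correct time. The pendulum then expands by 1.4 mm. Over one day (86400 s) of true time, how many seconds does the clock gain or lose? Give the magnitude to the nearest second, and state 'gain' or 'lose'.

T ∝ √L, so T'/T = √(0.94850/0.9471) = 1.00074.
In 86400 s of true time the clock registers 86400/1.00074 = 86336.2 s, so it loses 64 s.

lose 64 s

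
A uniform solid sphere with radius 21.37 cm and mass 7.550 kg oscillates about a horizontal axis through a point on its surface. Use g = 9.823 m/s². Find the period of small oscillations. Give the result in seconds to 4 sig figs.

I_cm = (2/5)mr² = 0.13792 kg·m². The pivot is at distance d = 0.2137 m from the centre of mass.
By the parallel-axis theorem, I = I_cm + md² = 0.13792 + 0.34479 = 0.48271 kg·m².
T = 2π√(I/(mgd)) = 2π√(0.48271/(7.550 × 9.823 × 0.2137)) = 1.097 s.

1.097 s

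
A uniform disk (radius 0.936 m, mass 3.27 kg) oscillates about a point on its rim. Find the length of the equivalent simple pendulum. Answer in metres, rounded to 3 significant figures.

The equivalent simple-pendulum length is L_eq = I/(md), where I is about the pivot and d = 0.9360 m.
I_cm = ½mR² = 1.432 kg·m², so I = I_cm + md² = 1.432 + 2.865 = 4.297 kg·m².
L_eq = 4.297/(3.27 × 0.9360) = 1.40 m.

1.40 m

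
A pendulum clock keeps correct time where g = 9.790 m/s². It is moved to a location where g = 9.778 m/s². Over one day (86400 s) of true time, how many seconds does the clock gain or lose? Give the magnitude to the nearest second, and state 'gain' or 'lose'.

The clock's period scales as T ∝ 1/√g, so T'/T = √(9.790/9.778) = 1.00061.
In 86400 s of true time the clock registers 86400/1.00061 = 86347.0 s, so it loses 53 s.

lose 53 s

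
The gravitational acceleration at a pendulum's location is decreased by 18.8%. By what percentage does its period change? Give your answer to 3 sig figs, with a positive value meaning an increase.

T ∝ 1/√g, so T'/T = 1/√(0.8120) = 1.110.
Percentage change in T = (1.110 − 1) × 100% = 11.0%.

11.0%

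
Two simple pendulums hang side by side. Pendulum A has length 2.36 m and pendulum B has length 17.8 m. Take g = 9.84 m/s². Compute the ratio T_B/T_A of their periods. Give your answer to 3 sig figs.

T ∝ √L, so T_B/T_A = √(L_B/L_A) = √(17.8/2.36) = 2.75.

2.75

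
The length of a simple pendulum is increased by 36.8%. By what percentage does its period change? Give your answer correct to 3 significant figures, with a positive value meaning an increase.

T ∝ √L, so T'/T = √(1.368) = 1.170.
Percentage change in T = (1.170 − 1) × 100% = 17.0%.

17.0%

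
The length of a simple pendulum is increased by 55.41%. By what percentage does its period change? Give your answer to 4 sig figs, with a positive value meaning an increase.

T ∝ √L, so T'/T = √(1.5541) = 1.2466.
Percentage change in T = (1.2466 − 1) × 100% = 24.66%.

24.66%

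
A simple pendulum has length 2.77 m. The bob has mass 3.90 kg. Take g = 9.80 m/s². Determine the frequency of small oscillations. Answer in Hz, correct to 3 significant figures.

T = 2π√(L/g) = 2π√(2.77/9.80) = 3.340 s, so f = 1/T = 0.299 Hz.

0.299 Hz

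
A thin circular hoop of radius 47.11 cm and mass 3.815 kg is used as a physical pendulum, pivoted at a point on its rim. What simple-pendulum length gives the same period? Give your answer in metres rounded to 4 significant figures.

The equivalent simple-pendulum length is L_eq = I/(md), where I is about the pivot and d = 0.47110 m.
I_cm = mR² = 0.84668 kg·m², so I = I_cm + md² = 0.84668 + 0.84668 = 1.6934 kg·m².
L_eq = 1.6934/(3.815 × 0.47110) = 0.9422 m.

0.9422 m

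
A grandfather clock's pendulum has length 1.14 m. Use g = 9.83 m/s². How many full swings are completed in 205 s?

95

T = 2π√(L/g) = 2π√(1.14/9.83) = 2.140 s.
Number of complete oscillations = ⌊205/2.140⌋ = ⌊95.81⌋ = 95.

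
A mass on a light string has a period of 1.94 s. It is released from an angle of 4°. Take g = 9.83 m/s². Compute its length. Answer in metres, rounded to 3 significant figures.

0.937 m

From T = 2π√(L/g), L = gT²/(4π²) = 9.83 × 1.940²/(4π²) = 0.937 m.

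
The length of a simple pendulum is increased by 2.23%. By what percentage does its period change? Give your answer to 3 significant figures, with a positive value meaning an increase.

1.11%

T ∝ √L, so T'/T = √(1.022) = 1.011.
Percentage change in T = (1.011 − 1) × 100% = 1.11%.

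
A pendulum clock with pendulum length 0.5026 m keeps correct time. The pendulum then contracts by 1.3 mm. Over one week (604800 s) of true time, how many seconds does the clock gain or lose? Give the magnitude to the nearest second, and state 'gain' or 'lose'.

gain 784 s

T ∝ √L, so T'/T = √(0.50130/0.5026) = 0.998706.
In 604800 s of true time the clock registers 604800/0.998706 = 605583.7 s, so it gains 784 s.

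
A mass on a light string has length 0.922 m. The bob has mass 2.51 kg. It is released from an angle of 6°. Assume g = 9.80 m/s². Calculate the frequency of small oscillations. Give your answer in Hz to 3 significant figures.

T = 2π√(L/g) = 2π√(0.922/9.80) = 1.927 s, so f = 1/T = 0.519 Hz.

0.519 Hz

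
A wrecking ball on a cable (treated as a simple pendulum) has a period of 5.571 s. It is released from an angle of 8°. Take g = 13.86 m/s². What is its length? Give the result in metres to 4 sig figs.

10.90 m

From T = 2π√(L/g), L = gT²/(4π²) = 13.86 × 5.5710²/(4π²) = 10.90 m.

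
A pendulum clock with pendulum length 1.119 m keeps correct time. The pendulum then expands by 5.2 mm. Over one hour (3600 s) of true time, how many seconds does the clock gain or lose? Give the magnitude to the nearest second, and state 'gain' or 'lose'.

T ∝ √L, so T'/T = √(1.12420/1.119) = 1.00232.
In 3600 s of true time the clock registers 3600/1.00232 = 3591.7 s, so it loses 8 s.

lose 8 s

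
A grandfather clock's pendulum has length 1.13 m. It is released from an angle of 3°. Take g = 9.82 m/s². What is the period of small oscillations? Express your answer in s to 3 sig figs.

2.13 s

T = 2π√(L/g) = 2π√(1.13/9.82) = 2π × 0.3392 = 2.13 s.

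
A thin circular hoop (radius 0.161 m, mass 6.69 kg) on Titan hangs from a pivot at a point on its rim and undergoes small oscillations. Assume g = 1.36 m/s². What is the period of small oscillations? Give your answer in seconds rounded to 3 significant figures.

3.06 s

I_cm = mr² = 0.1734 kg·m². The pivot is at distance d = 0.161 m from the centre of mass.
By the parallel-axis theorem, I = I_cm + md² = 0.1734 + 0.1734 = 0.3468 kg·m².
T = 2π√(I/(mgd)) = 2π√(0.3468/(6.69 × 1.36 × 0.161)) = 3.06 s.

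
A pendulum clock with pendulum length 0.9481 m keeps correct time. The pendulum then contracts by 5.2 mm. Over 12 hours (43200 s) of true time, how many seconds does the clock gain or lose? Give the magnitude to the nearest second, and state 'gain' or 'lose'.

T ∝ √L, so T'/T = √(0.94290/0.9481) = 0.997254.
In 43200 s of true time the clock registers 43200/0.997254 = 43319.0 s, so it gains 119 s.

gain 119 s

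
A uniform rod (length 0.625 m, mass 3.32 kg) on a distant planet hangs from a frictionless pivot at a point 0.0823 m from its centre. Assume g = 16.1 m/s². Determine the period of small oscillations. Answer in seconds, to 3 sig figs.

For a physical pendulum T = 2π√(I/(mgd)), with d = 0.08230 m from pivot to centre of mass.
I_cm = mL²/12 = 3.32 × 0.625²/12 = 0.1081 kg·m²; I = I_cm + md² = 0.1081 + 3.32 × 0.08230² = 0.1306 kg·m².
T = 2π√(0.1306/(3.32 × 16.1 × 0.08230)) = 1.08 s.

1.08 s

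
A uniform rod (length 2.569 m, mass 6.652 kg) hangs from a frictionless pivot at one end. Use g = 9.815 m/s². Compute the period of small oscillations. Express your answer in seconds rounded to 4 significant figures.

2.625 s

For a physical pendulum T = 2π√(I/(mgd)), with d = 1.2845 m from pivot to centre of mass.
I_cm = mL²/12 = 6.652 × 2.569²/12 = 3.6585 kg·m²; I = I_cm + md² = 3.6585 + 6.652 × 1.2845² = 14.634 kg·m².
T = 2π√(14.634/(6.652 × 9.815 × 1.2845)) = 2.625 s.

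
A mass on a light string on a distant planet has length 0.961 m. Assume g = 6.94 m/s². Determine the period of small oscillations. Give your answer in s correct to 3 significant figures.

T = 2π√(L/g) = 2π√(0.961/6.94) = 2π × 0.3721 = 2.34 s.

2.34 s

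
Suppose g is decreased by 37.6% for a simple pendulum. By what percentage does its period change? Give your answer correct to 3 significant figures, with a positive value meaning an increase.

T ∝ 1/√g, so T'/T = 1/√(0.6240) = 1.266.
Percentage change in T = (1.266 − 1) × 100% = 26.6%.

26.6%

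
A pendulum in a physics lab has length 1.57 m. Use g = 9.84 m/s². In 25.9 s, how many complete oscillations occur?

T = 2π√(L/g) = 2π√(1.57/9.84) = 2.510 s.
Number of complete oscillations = ⌊25.9/2.510⌋ = ⌊10.32⌋ = 10.

10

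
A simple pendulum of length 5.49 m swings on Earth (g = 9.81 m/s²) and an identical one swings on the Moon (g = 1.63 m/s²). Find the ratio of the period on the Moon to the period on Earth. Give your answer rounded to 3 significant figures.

T ∝ 1/√g, so T₂/T₁ = √(g₁/g₂) = √(9.81/1.63) = 2.45.

2.45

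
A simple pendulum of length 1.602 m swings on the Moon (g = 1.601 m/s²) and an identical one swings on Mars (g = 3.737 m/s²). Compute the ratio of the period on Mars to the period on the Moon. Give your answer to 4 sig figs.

0.6545

T ∝ 1/√g, so T₂/T₁ = √(g₁/g₂) = √(1.601/3.737) = 0.6545.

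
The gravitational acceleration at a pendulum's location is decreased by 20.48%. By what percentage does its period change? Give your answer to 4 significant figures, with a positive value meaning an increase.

T ∝ 1/√g, so T'/T = 1/√(0.79520) = 1.1214.
Percentage change in T = (1.1214 − 1) × 100% = 12.14%.

12.14%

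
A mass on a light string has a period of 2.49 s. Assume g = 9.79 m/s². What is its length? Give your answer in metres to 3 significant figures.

From T = 2π√(L/g), L = gT²/(4π²) = 9.79 × 2.490²/(4π²) = 1.54 m.

1.54 m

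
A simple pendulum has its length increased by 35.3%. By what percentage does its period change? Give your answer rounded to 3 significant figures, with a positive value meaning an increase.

T ∝ √L, so T'/T = √(1.353) = 1.163.
Percentage change in T = (1.163 − 1) × 100% = 16.3%.

16.3%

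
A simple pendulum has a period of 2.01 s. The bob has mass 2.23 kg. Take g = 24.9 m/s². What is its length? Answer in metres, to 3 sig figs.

From T = 2π√(L/g), L = gT²/(4π²) = 24.9 × 2.010²/(4π²) = 2.55 m.

2.55 m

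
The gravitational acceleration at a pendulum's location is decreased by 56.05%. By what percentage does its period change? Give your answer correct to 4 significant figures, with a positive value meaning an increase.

50.84%

T ∝ 1/√g, so T'/T = 1/√(0.43950) = 1.5084.
Percentage change in T = (1.5084 − 1) × 100% = 50.84%.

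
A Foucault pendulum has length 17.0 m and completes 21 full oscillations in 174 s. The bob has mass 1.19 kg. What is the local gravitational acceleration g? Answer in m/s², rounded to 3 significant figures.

9.78 m/s²

T = 174/21 = 8.286 s.
From T = 2π√(L/g), g = 4π²L/T² = 4π² × 17.0/8.286² = 9.78 m/s².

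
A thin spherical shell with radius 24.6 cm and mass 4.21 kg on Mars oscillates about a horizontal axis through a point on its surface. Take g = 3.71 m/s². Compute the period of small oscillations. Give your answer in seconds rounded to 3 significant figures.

I_cm = (2/3)mr² = 0.1698 kg·m². The pivot is at distance d = 0.246 m from the centre of mass.
By the parallel-axis theorem, I = I_cm + md² = 0.1698 + 0.2548 = 0.4246 kg·m².
T = 2π√(I/(mgd)) = 2π√(0.4246/(4.21 × 3.71 × 0.246)) = 2.09 s.

2.09 s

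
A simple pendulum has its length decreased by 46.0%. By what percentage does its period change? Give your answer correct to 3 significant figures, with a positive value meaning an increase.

-26.5%

T ∝ √L, so T'/T = √(0.5400) = 0.7348.
Percentage change in T = (0.7348 − 1) × 100% = -26.5%.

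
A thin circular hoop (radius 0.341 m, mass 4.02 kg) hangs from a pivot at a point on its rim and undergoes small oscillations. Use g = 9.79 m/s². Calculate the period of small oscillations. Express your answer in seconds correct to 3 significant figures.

I_cm = mr² = 0.4674 kg·m². The pivot is at distance d = 0.341 m from the centre of mass.
By the parallel-axis theorem, I = I_cm + md² = 0.4674 + 0.4674 = 0.9349 kg·m².
T = 2π√(I/(mgd)) = 2π√(0.9349/(4.02 × 9.79 × 0.341)) = 1.66 s.

1.66 s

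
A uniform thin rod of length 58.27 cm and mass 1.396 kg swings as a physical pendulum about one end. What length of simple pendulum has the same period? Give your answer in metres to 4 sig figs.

0.3885 m

The equivalent simple-pendulum length is L_eq = I/(md), where I is about the pivot and d = 0.29135 m.
I_cm = (1/12)mL² = 0.039500 kg·m², so I = I_cm + md² = 0.039500 + 0.11850 = 0.15800 kg·m².
L_eq = 0.15800/(1.396 × 0.29135) = 0.3885 m.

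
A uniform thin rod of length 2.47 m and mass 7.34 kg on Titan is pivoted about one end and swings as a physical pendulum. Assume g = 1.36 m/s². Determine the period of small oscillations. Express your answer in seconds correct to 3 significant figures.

For a physical pendulum T = 2π√(I/(mgd)), with d = 1.235 m from pivot to centre of mass.
I_cm = mL²/12 = 7.34 × 2.47²/12 = 3.732 kg·m²; I = I_cm + md² = 3.732 + 7.34 × 1.235² = 14.93 kg·m².
T = 2π√(14.93/(7.34 × 1.36 × 1.235)) = 6.91 s.

6.91 s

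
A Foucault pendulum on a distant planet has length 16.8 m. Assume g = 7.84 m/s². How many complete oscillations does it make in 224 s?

T = 2π√(L/g) = 2π√(16.8/7.84) = 9.198 s.
Number of complete oscillations = ⌊224/9.198⌋ = ⌊24.35⌋ = 24.

24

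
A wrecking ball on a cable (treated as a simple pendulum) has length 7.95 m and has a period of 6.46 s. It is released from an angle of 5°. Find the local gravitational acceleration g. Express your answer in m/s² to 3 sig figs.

7.52 m/s²

From T = 2π√(L/g), g = 4π²L/T² = 4π² × 7.95/6.460² = 7.52 m/s².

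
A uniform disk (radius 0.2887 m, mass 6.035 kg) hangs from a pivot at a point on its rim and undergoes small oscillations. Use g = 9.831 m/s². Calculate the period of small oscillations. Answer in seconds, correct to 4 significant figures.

1.319 s

I_cm = ½mr² = 0.25150 kg·m². The pivot is at distance d = 0.2887 m from the centre of mass.
By the parallel-axis theorem, I = I_cm + md² = 0.25150 + 0.50300 = 0.75450 kg·m².
T = 2π√(I/(mgd)) = 2π√(0.75450/(6.035 × 9.831 × 0.2887)) = 1.319 s.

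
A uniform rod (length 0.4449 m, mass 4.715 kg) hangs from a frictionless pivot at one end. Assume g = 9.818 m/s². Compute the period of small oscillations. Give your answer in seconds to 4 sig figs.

For a physical pendulum T = 2π√(I/(mgd)), with d = 0.22245 m from pivot to centre of mass.
I_cm = mL²/12 = 4.715 × 0.4449²/12 = 0.077772 kg·m²; I = I_cm + md² = 0.077772 + 4.715 × 0.22245² = 0.31109 kg·m².
T = 2π√(0.31109/(4.715 × 9.818 × 0.22245)) = 1.092 s.

1.092 s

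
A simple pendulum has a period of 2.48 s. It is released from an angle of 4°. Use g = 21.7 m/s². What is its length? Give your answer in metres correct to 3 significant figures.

From T = 2π√(L/g), L = gT²/(4π²) = 21.7 × 2.480²/(4π²) = 3.38 m.

3.38 m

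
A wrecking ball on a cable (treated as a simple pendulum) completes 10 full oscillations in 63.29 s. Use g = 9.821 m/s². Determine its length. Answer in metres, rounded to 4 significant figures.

9.965 m

T = 63.29/10 = 6.3290 s.
From T = 2π√(L/g), L = gT²/(4π²) = 9.821 × 6.3290²/(4π²) = 9.965 m.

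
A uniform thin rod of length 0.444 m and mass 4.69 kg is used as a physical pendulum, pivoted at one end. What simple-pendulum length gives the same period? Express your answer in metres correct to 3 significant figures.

0.296 m

The equivalent simple-pendulum length is L_eq = I/(md), where I is about the pivot and d = 0.2220 m.
I_cm = (1/12)mL² = 0.07705 kg·m², so I = I_cm + md² = 0.07705 + 0.2311 = 0.3082 kg·m².
L_eq = 0.3082/(4.69 × 0.2220) = 0.296 m.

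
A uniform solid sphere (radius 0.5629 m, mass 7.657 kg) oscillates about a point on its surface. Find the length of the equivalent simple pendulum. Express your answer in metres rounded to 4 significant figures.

The equivalent simple-pendulum length is L_eq = I/(md), where I is about the pivot and d = 0.56290 m.
I_cm = (2/5)mR² = 0.97047 kg·m², so I = I_cm + md² = 0.97047 + 2.4262 = 3.3966 kg·m².
L_eq = 3.3966/(7.657 × 0.56290) = 0.7881 m.

0.7881 m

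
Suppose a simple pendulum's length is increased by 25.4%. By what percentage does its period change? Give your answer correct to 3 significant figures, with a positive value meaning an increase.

T ∝ √L, so T'/T = √(1.254) = 1.120.
Percentage change in T = (1.120 − 1) × 100% = 12.0%.

12.0%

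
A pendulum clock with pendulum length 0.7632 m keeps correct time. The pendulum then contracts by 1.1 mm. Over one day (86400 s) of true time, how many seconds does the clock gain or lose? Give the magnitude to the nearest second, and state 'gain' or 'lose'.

gain 62 s

T ∝ √L, so T'/T = √(0.76210/0.7632) = 0.999279.
In 86400 s of true time the clock registers 86400/0.999279 = 86462.3 s, so it gains 62 s.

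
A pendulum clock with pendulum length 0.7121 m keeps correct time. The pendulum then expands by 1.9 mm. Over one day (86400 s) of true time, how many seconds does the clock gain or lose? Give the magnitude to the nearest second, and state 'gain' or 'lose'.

T ∝ √L, so T'/T = √(0.71400/0.7121) = 1.00133.
In 86400 s of true time the clock registers 86400/1.00133 = 86285.0 s, so it loses 115 s.

lose 115 s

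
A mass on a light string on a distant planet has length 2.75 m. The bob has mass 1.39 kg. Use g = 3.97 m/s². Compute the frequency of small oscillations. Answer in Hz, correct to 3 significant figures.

0.191 Hz

T = 2π√(L/g) = 2π√(2.75/3.97) = 5.229 s, so f = 1/T = 0.191 Hz.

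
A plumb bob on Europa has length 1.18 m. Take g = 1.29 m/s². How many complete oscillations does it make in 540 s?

89

T = 2π√(L/g) = 2π√(1.18/1.29) = 6.009 s.
Number of complete oscillations = ⌊540/6.009⌋ = ⌊89.86⌋ = 89.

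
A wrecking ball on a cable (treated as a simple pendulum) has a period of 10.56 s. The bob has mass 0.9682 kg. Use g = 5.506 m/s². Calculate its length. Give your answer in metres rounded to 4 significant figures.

15.55 m

From T = 2π√(L/g), L = gT²/(4π²) = 5.506 × 10.560²/(4π²) = 15.55 m.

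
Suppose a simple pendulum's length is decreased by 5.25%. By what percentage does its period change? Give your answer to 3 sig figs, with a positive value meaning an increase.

T ∝ √L, so T'/T = √(0.9475) = 0.9734.
Percentage change in T = (0.9734 − 1) × 100% = -2.66%.

-2.66%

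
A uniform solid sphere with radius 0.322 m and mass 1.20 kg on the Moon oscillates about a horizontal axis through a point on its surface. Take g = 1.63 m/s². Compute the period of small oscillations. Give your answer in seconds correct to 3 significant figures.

3.30 s

I_cm = (2/5)mr² = 0.04977 kg·m². The pivot is at distance d = 0.322 m from the centre of mass.
By the parallel-axis theorem, I = I_cm + md² = 0.04977 + 0.1244 = 0.1742 kg·m².
T = 2π√(I/(mgd)) = 2π√(0.1742/(1.20 × 1.63 × 0.322)) = 3.30 s.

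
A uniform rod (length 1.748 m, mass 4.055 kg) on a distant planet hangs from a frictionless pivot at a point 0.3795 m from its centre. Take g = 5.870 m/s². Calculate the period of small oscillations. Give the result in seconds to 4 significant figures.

For a physical pendulum T = 2π√(I/(mgd)), with d = 0.37950 m from pivot to centre of mass.
I_cm = mL²/12 = 4.055 × 1.748²/12 = 1.0325 kg·m²; I = I_cm + md² = 1.0325 + 4.055 × 0.37950² = 1.6165 kg·m².
T = 2π√(1.6165/(4.055 × 5.870 × 0.37950)) = 2.658 s.

2.658 s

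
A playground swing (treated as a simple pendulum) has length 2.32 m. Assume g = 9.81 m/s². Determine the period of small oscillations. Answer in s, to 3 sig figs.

T = 2π√(L/g) = 2π√(2.32/9.81) = 2π × 0.4863 = 3.06 s.

3.06 s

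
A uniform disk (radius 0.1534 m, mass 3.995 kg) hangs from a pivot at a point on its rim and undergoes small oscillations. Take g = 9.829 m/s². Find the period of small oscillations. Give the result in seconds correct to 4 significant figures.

I_cm = ½mr² = 0.047004 kg·m². The pivot is at distance d = 0.1534 m from the centre of mass.
By the parallel-axis theorem, I = I_cm + md² = 0.047004 + 0.094009 = 0.14101 kg·m².
T = 2π√(I/(mgd)) = 2π√(0.14101/(3.995 × 9.829 × 0.1534)) = 0.9614 s.

0.9614 s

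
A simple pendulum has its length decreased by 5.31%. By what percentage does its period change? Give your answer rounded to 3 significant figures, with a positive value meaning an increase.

-2.69%

T ∝ √L, so T'/T = √(0.9469) = 0.9731.
Percentage change in T = (0.9731 − 1) × 100% = -2.69%.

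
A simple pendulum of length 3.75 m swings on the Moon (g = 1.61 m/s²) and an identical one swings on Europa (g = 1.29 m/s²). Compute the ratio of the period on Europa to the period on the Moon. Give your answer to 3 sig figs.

1.12

T ∝ 1/√g, so T₂/T₁ = √(g₁/g₂) = √(1.61/1.29) = 1.12.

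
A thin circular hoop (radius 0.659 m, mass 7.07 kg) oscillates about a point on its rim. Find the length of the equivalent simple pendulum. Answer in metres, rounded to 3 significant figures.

The equivalent simple-pendulum length is L_eq = I/(md), where I is about the pivot and d = 0.6590 m.
I_cm = mR² = 3.070 kg·m², so I = I_cm + md² = 3.070 + 3.070 = 6.141 kg·m².
L_eq = 6.141/(7.07 × 0.6590) = 1.32 m.

1.32 m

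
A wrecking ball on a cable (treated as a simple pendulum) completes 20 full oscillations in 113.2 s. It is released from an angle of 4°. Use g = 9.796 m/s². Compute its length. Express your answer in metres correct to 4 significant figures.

T = 113.2/20 = 5.6600 s.
From T = 2π√(L/g), L = gT²/(4π²) = 9.796 × 5.6600²/(4π²) = 7.949 m.

7.949 m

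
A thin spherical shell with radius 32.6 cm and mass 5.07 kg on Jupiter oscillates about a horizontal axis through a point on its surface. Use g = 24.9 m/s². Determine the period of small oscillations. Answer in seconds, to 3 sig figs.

I_cm = (2/3)mr² = 0.3592 kg·m². The pivot is at distance d = 0.326 m from the centre of mass.
By the parallel-axis theorem, I = I_cm + md² = 0.3592 + 0.5388 = 0.8980 kg·m².
T = 2π√(I/(mgd)) = 2π√(0.8980/(5.07 × 24.9 × 0.326)) = 0.928 s.

0.928 s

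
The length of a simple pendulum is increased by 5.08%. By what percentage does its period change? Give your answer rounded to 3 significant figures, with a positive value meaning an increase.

2.51%

T ∝ √L, so T'/T = √(1.051) = 1.025.
Percentage change in T = (1.025 − 1) × 100% = 2.51%.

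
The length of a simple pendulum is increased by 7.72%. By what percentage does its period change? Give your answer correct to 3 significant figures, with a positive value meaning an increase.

T ∝ √L, so T'/T = √(1.077) = 1.038.
Percentage change in T = (1.038 − 1) × 100% = 3.79%.

3.79%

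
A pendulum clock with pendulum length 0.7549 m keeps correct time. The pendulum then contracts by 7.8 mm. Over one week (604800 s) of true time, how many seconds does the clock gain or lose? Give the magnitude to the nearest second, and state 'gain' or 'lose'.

T ∝ √L, so T'/T = √(0.74710/0.7549) = 0.994820.
In 604800 s of true time the clock registers 604800/0.994820 = 607949.0 s, so it gains 3149 s.

gain 3149 s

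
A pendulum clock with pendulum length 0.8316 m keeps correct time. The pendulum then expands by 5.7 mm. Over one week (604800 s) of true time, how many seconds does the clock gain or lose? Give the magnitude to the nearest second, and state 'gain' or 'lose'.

lose 2062 s

T ∝ √L, so T'/T = √(0.83730/0.8316) = 1.00342.
In 604800 s of true time the clock registers 604800/1.00342 = 602737.9 s, so it loses 2062 s.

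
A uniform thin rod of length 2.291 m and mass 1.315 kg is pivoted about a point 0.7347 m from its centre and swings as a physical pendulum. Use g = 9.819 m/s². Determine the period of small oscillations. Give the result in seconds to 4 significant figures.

For a physical pendulum T = 2π√(I/(mgd)), with d = 0.73470 m from pivot to centre of mass.
I_cm = mL²/12 = 1.315 × 2.291²/12 = 0.57517 kg·m²; I = I_cm + md² = 0.57517 + 1.315 × 0.73470² = 1.2850 kg·m².
T = 2π√(1.2850/(1.315 × 9.819 × 0.73470)) = 2.312 s.

2.312 s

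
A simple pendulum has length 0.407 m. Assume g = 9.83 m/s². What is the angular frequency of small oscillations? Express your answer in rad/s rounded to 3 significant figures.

ω = √(g/L) = √(9.83/0.407) = 4.91 rad/s.

4.91 rad/s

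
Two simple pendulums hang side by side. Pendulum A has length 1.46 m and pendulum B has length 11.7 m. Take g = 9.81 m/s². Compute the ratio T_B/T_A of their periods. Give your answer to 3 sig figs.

2.83

T ∝ √L, so T_B/T_A = √(L_B/L_A) = √(11.7/1.46) = 2.83.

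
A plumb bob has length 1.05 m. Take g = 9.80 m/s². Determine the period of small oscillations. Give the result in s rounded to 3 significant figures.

T = 2π√(L/g) = 2π√(1.05/9.80) = 2π × 0.3273 = 2.06 s.

2.06 s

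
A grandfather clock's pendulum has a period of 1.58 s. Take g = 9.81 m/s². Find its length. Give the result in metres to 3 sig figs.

From T = 2π√(L/g), L = gT²/(4π²) = 9.81 × 1.580²/(4π²) = 0.620 m.

0.620 m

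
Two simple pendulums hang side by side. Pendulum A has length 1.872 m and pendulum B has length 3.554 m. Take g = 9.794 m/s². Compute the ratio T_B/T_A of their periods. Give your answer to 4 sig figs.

1.378

T ∝ √L, so T_B/T_A = √(L_B/L_A) = √(3.554/1.872) = 1.378.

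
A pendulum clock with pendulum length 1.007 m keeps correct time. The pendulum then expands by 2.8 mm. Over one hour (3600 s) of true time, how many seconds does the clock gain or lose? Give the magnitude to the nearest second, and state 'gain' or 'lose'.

T ∝ √L, so T'/T = √(1.00980/1.007) = 1.00139.
In 3600 s of true time the clock registers 3600/1.00139 = 3595.0 s, so it loses 5 s.

lose 5 s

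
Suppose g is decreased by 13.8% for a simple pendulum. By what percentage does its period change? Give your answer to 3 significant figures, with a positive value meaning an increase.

7.71%

T ∝ 1/√g, so T'/T = 1/√(0.8620) = 1.077.
Percentage change in T = (1.077 − 1) × 100% = 7.71%.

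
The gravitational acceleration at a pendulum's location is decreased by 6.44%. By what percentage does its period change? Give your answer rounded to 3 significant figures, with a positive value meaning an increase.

T ∝ 1/√g, so T'/T = 1/√(0.9356) = 1.034.
Percentage change in T = (1.034 − 1) × 100% = 3.38%.

3.38%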